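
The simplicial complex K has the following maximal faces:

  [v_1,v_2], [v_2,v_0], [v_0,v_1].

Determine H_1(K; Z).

Take the total order v_0 < v_1 < v_2 on the vertex set. Then K (dimension 1) consists of the simplices:

  0-simplices (3): [v_0], [v_1], [v_2]
  1-simplices (3): [v_0,v_1], [v_0,v_2], [v_1,v_2]

so the chain groups are C_0 ≅ Z^3, C_1 ≅ Z^3.

The boundary map ∂_1: C_1 → C_0 is given by ∂[p,q] = [q] − [p].
The resulting 3×3 matrix has rank 2, and its Smith normal form has invariant factors (1,1).

From H_k ≅ ker(∂_k) / im(∂_{k+1}) we obtain:

  H_1: rank ker ∂_1 − rank ∂_2 = (3 − 2) − 0 = 1, and there is no ∂_2, so H_1 ≅ Z.

H_1 ≅ Z.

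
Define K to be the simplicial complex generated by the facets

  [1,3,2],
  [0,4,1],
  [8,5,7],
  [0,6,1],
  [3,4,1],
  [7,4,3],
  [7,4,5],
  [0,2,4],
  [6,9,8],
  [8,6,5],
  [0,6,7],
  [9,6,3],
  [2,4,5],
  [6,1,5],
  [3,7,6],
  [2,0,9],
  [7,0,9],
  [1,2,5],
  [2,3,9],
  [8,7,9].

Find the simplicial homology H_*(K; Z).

Order the vertices as 0 < 1 < 2 < 3 < 4 < 5 < 6 < 7 < 8 < 9. Listing each simplex with vertices in this order, K has dimension 2 with simplices:

  0-simplices (10): [0], [1], [2], [3], [4], [5], [6], [7], [8], [9]
  1-simplices (30): (30 of them)
  2-simplices (20): (20 of them)

Hence C_0 ≅ Z^10, C_1 ≅ Z^30, C_2 ≅ Z^20.

∂_1: C_1 → C_0 is given by ∂[p,q] = [q] − [p]. For instance
  ∂[1,6] = [6] − [1].
As a 10×30 matrix over Z this has rank 9, with invariant factors (1,1,1,1,1,1,1,1,1).

The boundary map ∂_2: C_2 → C_1 maps a triangle to the signed sum of its edges. For instance
  ∂[4,5,7] = [5,7] − [4,7] + [4,5],
  ∂[0,6,7] = [6,7] − [0,7] + [0,6].
The 30×20 boundary matrix has rank 20 and Smith normal form diag(1,1,1,1,1,1,1,1,1,1,1,1,1,1,1,1,1,1,1,2).

From H_k ≅ ker(∂_k) / im(∂_{k+1}) we obtain:

  H_0: rank C_0 − rank ∂_1 = 10 − 9 = 1, and the invariant factors of ∂_1 are all 1, so H_0 ≅ Z.
  H_1: rank ker ∂_1 − rank ∂_2 = (30 − 9) − 20 = 1, and ∂_2 has invariant factor 2 > 1, so H_1 ≅ Z × Z/2.
  H_2: rank ker ∂_2 − rank ∂_3 = (20 − 20) − 0 = 0, and there is no ∂_3, so H_2 ≅ 0.

As a check, the Euler characteristic is 10 − 30 + 20 = 0, which agrees with 1 − 1 + 0 = 0.
(K is a triangulation of the Klein bottle.)

H_0 = Z,  H_1 = Z × Z/2,  H_2 = 0.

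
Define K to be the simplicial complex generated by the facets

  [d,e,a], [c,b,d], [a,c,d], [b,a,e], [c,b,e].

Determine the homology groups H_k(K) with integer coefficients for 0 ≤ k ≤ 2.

Take the total order a < b < c < d < e on the vertex set. Then K (dimension 2) consists of the simplices:

  0-simplices (5): a, b, c, d, e
  1-simplices (10): ab, ac, ad, ae, bc, bd, be, cd, ce, de
  2-simplices (5): abe, acd, ade, bcd, bce

Hence C_0 ≅ Z^5, C_1 ≅ Z^10, C_2 ≅ Z^5.

Boundary ∂_1: C_1 → C_0 maps an edge to its endpoints' difference, ∂[p,q] = q − p. For instance
  ∂be = e − b.
The resulting 5×10 matrix has rank 4, and its Smith normal form has invariant factors (1,1,1,1).

The boundary map ∂_2: C_2 → C_1 acts by ∂[p,q,r] = [q,r] − [p,r] + [p,q]. For instance
  ∂ade = de − ae + ad,
  ∂bcd = cd − bd + bc.
The 10×5 boundary matrix has rank 5 and Smith normal form diag(1,1,1,1,1).

From H_k ≅ ker(∂_k) / im(∂_{k+1}) we obtain:

  H_0: rank C_0 − rank ∂_1 = 5 − 4 = 1, and the invariant factors of ∂_1 are all 1, so H_0 = Z.
  H_1: rank ker ∂_1 − rank ∂_2 = (10 − 4) − 5 = 1, and the invariant factors of ∂_2 are all 1, so H_1 = Z.
  H_2: rank ker ∂_2 − rank ∂_3 = (5 − 5) − 0 = 0, and there is no ∂_3, so H_2 = 0.

As a check, the Euler characteristic is 5 − 10 + 5 = 0, which agrees with 1 − 1 + 0 = 0.

H_0 = Z,  H_1 = Z,  H_2 = 0.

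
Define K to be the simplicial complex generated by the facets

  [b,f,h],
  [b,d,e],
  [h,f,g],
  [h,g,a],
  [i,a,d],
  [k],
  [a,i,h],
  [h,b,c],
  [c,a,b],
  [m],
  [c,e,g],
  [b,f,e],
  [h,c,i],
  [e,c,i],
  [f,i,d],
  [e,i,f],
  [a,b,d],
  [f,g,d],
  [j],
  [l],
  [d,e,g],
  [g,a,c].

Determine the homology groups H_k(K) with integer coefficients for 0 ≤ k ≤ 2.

H_0 = Z^5,  H_1 = Z ⊕ Z/2,  H_2 = 0.

Take the total order a < b < c < d < e < f < g < h < i < j < k < l < m on the vertex set. Then K (dimension 2) consists of the simplices:

  0-simplices (13): a, b, c, d, e, f, g, h, i, j, k, l, m
  1-simplices (27): ab, ac, ad, ag, ah, ai, bc, bd, be, bf, bh, ce, cg, ch, ci, de, df, dg, di, ef, eg, ei, fg, fh, fi, gh, hi
  2-simplices (18): abc, abd, acg, adi, agh, ahi, bch, bde, bef, bfh, ceg, cei, chi, deg, dfg, dfi, efi, fgh

Hence C_0 ≅ Z^13, C_1 ≅ Z^27, C_2 ≅ Z^18.

Boundary ∂_1: C_1 → C_0 is given by ∂[p,q] = [q] − [p]. For instance
  ∂fg = g − f.
The resulting 13×27 matrix has rank 8, and its Smith normal form has invariant factors (1,1,1,1,1,1,1,1).

∂_2: C_2 → C_1 sends each 2-simplex [p,q,r] to [q,r] − [p,r] + [p,q]. For instance
  ∂ceg = eg − cg + ce,
  ∂bef = ef − bf + be.
The 27×18 boundary matrix has rank 18 and Smith normal form diag(1,1,1,1,1,1,1,1,1,1,1,1,1,1,1,1,1,2).

Computing H_k = (kernel of ∂_k) / (image of ∂_{k+1}):

  H_0: rank C_0 − rank ∂_1 = 13 − 8 = 5, and the invariant factors of ∂_1 are all 1, so H_0 = Z^5.
  H_1: rank ker ∂_1 − rank ∂_2 = (27 − 8) − 18 = 1, and ∂_2 has invariant factor 2 > 1, so H_1 = Z ⊕ Z/2.
  H_2: rank ker ∂_2 − rank ∂_3 = (18 − 18) − 0 = 0, and there is no ∂_3, so H_2 = 0.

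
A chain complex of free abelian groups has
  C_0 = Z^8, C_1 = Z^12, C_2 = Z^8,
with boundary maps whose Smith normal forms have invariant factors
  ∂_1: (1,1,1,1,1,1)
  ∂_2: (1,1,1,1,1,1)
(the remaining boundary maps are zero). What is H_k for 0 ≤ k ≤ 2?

H_0 = Z^2,  H_1 = 0,  H_2 = Z^2.

H_0: b_0 = 8 − 0 − 6 = 2; torsion from ∂_1 factors > 1: none. So H_0 = Z^2.
H_1: b_1 = 12 − 6 − 6 = 0; torsion from ∂_2 factors > 1: none. So H_1 = 0.
H_2: b_2 = 8 − 6 − 0 = 2; torsion from ∂_3 factors > 1: none. So H_2 = Z^2.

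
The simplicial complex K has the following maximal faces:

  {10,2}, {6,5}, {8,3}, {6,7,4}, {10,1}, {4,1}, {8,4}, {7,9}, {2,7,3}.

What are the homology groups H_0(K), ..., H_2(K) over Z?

H_0 = Z,  H_1 = Z^2,  H_2 = 0.

Take the total order 1 < 2 < 3 < 4 < 5 < 6 < 7 < 8 < 9 < 10 on the vertex set. Then K (dimension 2) consists of the simplices:

  0-simplices (10): [1], [2], [3], [4], [5], [6], [7], [8], [9], [10]
  1-simplices (13): [1,4], [1,10], [2,3], [2,7], [2,10], [3,7], [3,8], [4,6], [4,7], [4,8], [5,6], [6,7], [7,9]
  2-simplices (2): [2,3,7], [4,6,7]

so the chain groups are C_0 ≅ Z^10, C_1 ≅ Z^13, C_2 ≅ Z^2.

Boundary ∂_1: C_1 → C_0 maps an edge to its endpoints' difference, ∂[p,q] = q − p. For instance
  ∂[6,7] = [7] − [6].
The resulting 10×13 matrix has rank 9, and its Smith normal form has invariant factors (1,1,1,1,1,1,1,1,1).

Boundary ∂_2: C_2 → C_1 acts by ∂[p,q,r] = [q,r] − [p,r] + [p,q]. For instance
  ∂[4,6,7] = [6,7] − [4,7] + [4,6],
  ∂[2,3,7] = [3,7] − [2,7] + [2,3].
This gives a 13×2 integer matrix of rank 2; reducing to Smith normal form yields diagonal entries (1,1).

Now H_k = ker ∂_k / im ∂_{k+1}, so:

  H_0: rank C_0 − rank ∂_1 = 10 − 9 = 1, and the invariant factors of ∂_1 are all 1, so H_0 ≅ Z.
  H_1: rank ker ∂_1 − rank ∂_2 = (13 − 9) − 2 = 2, and the invariant factors of ∂_2 are all 1, so H_1 ≅ Z^2.
  H_2: rank ker ∂_2 − rank ∂_3 = (2 − 2) − 0 = 0, and there is no ∂_3, so H_2 ≅ 0.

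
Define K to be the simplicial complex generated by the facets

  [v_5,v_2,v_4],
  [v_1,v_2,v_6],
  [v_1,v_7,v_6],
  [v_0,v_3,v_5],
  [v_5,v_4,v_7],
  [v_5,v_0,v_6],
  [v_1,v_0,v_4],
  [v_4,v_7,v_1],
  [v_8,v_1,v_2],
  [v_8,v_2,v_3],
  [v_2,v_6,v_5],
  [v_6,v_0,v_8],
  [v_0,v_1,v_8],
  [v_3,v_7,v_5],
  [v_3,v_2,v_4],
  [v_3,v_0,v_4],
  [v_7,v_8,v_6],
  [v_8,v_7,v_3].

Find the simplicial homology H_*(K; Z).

Take the total order v_0 < v_1 < v_2 < v_3 < v_4 < v_5 < v_6 < v_7 < v_8 on the vertex set. Then K (dimension 2) consists of the simplices:

  0-simplices (9): [v_0], [v_1], [v_2], [v_3], [v_4], [v_5], [v_6], [v_7], [v_8]
  1-simplices (27): (27 of them)
  2-simplices (18): (18 of them)

giving chain groups C_0 ≅ Z^9, C_1 ≅ Z^27, C_2 ≅ Z^18.

Boundary ∂_1: C_1 → C_0 sends each edge [p,q] (with p < q) to q − p.
The resulting 9×27 matrix has rank 8, and its Smith normal form has invariant factors (1,1,1,1,1,1,1,1).

Boundary ∂_2: C_2 → C_1 sends each 2-simplex [p,q,r] to [q,r] − [p,r] + [p,q]. For instance
  ∂[v_1,v_6,v_7] = [v_6,v_7] − [v_1,v_7] + [v_1,v_6],
  ∂[v_1,v_2,v_8] = [v_2,v_8] − [v_1,v_8] + [v_1,v_2].
The resulting 27×18 matrix has rank 18, and its Smith normal form has invariant factors (1,1,1,1,1,1,1,1,1,1,1,1,1,1,1,1,1,2).

From H_k ≅ ker(∂_k) / im(∂_{k+1}) we obtain:

  H_0: rank C_0 − rank ∂_1 = 9 − 8 = 1, and the invariant factors of ∂_1 are all 1, so H_0 = Z.
  H_1: rank ker ∂_1 − rank ∂_2 = (27 − 8) − 18 = 1, and ∂_2 has invariant factor 2 > 1, so H_1 = Z ⊕ Z/2Z.
  H_2: rank ker ∂_2 − rank ∂_3 = (18 − 18) − 0 = 0, and there is no ∂_3, so H_2 = 0.

H_0 ≅ Z,  H_1 ≅ Z ⊕ Z/2Z,  H_2 = 0.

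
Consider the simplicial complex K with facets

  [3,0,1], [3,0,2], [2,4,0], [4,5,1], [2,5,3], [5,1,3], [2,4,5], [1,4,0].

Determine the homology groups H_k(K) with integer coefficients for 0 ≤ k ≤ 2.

K has 6 vertices, 12 edges, 8 triangles.
rank ∂_0 = 0, rank ∂_1 = 5 ⇒ b_0 = 6 − 0 − 5 = 1; all invariant factors of ∂_1 are 1 so no torsion. So H_0 ≅ Z.
rank ∂_1 = 5, rank ∂_2 = 7 ⇒ b_1 = 12 − 5 − 7 = 0; all invariant factors of ∂_2 are 1 so no torsion. So H_1 ≅ 0.
rank ∂_2 = 7, rank ∂_3 = 0 ⇒ b_2 = 8 − 7 − 0 = 1. So H_2 ≅ Z.

H_0 ≅ Z,  H_1 = 0,  H_2 ≅ Z.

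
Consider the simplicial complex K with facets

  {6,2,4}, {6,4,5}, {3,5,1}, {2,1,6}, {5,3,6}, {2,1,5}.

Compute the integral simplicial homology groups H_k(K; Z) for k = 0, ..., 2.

Fix the vertex order 1 < 2 < 3 < 4 < 5 < 6 and write every simplex with vertices in increasing order. Then dim K = 2 and the simplices of K are:

  0-simplices (6): [1], [2], [3], [4], [5], [6]
  1-simplices (12): [1,2], [1,3], [1,5], [1,6], [2,4], [2,5], [2,6], [3,5], [3,6], [4,5], [4,6], [5,6]
  2-simplices (6): [1,2,5], [1,2,6], [1,3,5], [2,4,6], [3,5,6], [4,5,6]

giving chain groups C_0 ≅ Z^6, C_1 ≅ Z^12, C_2 ≅ Z^6.

∂_1: C_1 → C_0 sends each edge [p,q] (with p < q) to q − p. For instance
  ∂[1,2] = [2] − [1].
This gives a 6×12 integer matrix of rank 5; reducing to Smith normal form yields diagonal entries (1,1,1,1,1).

The boundary map ∂_2: C_2 → C_1 maps a triangle to the signed sum of its edges. For instance
  ∂[1,2,6] = [2,6] − [1,6] + [1,2],
  ∂[1,3,5] = [3,5] − [1,5] + [1,3].
As a 12×6 matrix over Z this has rank 6, with invariant factors (1,1,1,1,1,1).

Now H_k = ker ∂_k / im ∂_{k+1}, so:

  H_0: rank C_0 − rank ∂_1 = 6 − 5 = 1, and the invariant factors of ∂_1 are all 1, so H_0 = Z.
  H_1: rank ker ∂_1 − rank ∂_2 = (12 − 5) − 6 = 1, and the invariant factors of ∂_2 are all 1, so H_1 = Z.
  H_2: rank ker ∂_2 − rank ∂_3 = (6 − 6) − 0 = 0, and there is no ∂_3, so H_2 = 0.

H_0 = Z,  H_1 = Z,  H_2 = 0.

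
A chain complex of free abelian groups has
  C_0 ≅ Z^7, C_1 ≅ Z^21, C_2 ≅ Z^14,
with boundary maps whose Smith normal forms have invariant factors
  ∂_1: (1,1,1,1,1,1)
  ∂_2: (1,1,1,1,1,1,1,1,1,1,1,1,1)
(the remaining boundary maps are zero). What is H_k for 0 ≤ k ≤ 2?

H_0: b_0 = 7 − 0 − 6 = 1; torsion from ∂_1 factors > 1: none. So H_0 ≅ Z.
H_1: b_1 = 21 − 6 − 13 = 2; torsion from ∂_2 factors > 1: none. So H_1 ≅ Z^2.
H_2: b_2 = 14 − 13 − 0 = 1; torsion from ∂_3 factors > 1: none. So H_2 ≅ Z.

H_0 ≅ Z,  H_1 ≅ Z^2,  H_2 ≅ Z.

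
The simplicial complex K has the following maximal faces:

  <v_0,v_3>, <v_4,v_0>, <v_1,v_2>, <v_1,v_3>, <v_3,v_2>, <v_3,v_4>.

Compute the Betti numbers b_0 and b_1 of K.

We work with the vertex ordering v_0 < v_1 < v_2 < v_3 < v_4. The simplices of K, each written with vertices in increasing order, are:

  0-simplices (5): [v_0], [v_1], [v_2], [v_3], [v_4]
  1-simplices (6): [v_0,v_3], [v_0,v_4], [v_1,v_2], [v_1,v_3], [v_2,v_3], [v_3,v_4]

so the chain groups are C_0 ≅ Z^5, C_1 ≅ Z^6.

Boundary ∂_1: C_1 → C_0 is given by ∂[p,q] = [q] − [p].
As a 5×6 matrix over Z this has rank 4, with invariant factors (1,1,1,1).

Now H_k = ker ∂_k / im ∂_{k+1}, so:

  H_0: rank C_0 − rank ∂_1 = 5 − 4 = 1, and the invariant factors of ∂_1 are all 1, so H_0 ≅ Z.
  H_1: rank ker ∂_1 − rank ∂_2 = (6 − 4) − 0 = 2, and there is no ∂_2, so H_1 ≅ Z^2.

Hence the Betti numbers are b_0 = 1, b_1 = 2.

b_0 = 1, b_1 = 2.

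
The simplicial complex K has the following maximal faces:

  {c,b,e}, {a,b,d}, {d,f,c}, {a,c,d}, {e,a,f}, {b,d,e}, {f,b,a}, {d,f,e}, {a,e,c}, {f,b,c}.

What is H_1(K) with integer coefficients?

We work with the vertex ordering a < b < c < d < e < f. The simplices of K, each written with vertices in increasing order, are:

  0-simplices (6): a, b, c, d, e, f
  1-simplices (15): ab, ac, ad, ae, af, bc, bd, be, bf, cd, ce, cf, de, df, ef
  2-simplices (10): abd, abf, acd, ace, aef, bce, bcf, bde, cdf, def

giving chain groups C_0 ≅ Z^6, C_1 ≅ Z^15, C_2 ≅ Z^10.

∂_1: C_1 → C_0 sends each edge [p,q] (with p < q) to q − p. For instance
  ∂cd = d − c.
This gives a 6×15 integer matrix of rank 5; reducing to Smith normal form yields diagonal entries (1,1,1,1,1).

Boundary ∂_2: C_2 → C_1 maps a triangle to the signed sum of its edges. For instance
  ∂def = ef − df + de,
  ∂bcf = cf − bf + bc.
The resulting 15×10 matrix has rank 10, and its Smith normal form has invariant factors (1,1,1,1,1,1,1,1,1,2).

From H_k ≅ ker(∂_k) / im(∂_{k+1}) we obtain:

  H_1: rank ker ∂_1 − rank ∂_2 = (15 − 5) − 10 = 0, and ∂_2 has invariant factor 2 > 1, so H_1 = Z/2.

(K is a triangulation of the real projective plane RP^2.)

H_1 ≅ Z/2.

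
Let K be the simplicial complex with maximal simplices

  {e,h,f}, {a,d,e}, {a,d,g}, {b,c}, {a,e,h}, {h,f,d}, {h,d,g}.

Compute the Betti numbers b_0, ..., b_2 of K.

b_0 = 2, b_1 = 1, b_2 = 0.

We work with the vertex ordering a < b < c < d < e < f < g < h. The simplices of K, each written with vertices in increasing order, are:

  0-simplices (8): a, b, c, d, e, f, g, h
  1-simplices (13): ad, ae, ag, ah, bc, de, df, dg, dh, ef, eh, fh, gh
  2-simplices (6): ade, adg, aeh, dfh, dgh, efh

so the chain groups are C_0 ≅ Z^8, C_1 ≅ Z^13, C_2 ≅ Z^6.

The boundary map ∂_1: C_1 → C_0 sends each edge [p,q] (with p < q) to q − p.
This gives a 8×13 integer matrix of rank 6; reducing to Smith normal form yields diagonal entries (1,1,1,1,1,1).

Boundary ∂_2: C_2 → C_1 acts by ∂[p,q,r] = [q,r] − [p,r] + [p,q]. For instance
  ∂adg = dg − ag + ad,
  ∂dgh = gh − dh + dg.
The 13×6 boundary matrix has rank 6 and Smith normal form diag(1,1,1,1,1,1).

Computing H_k = (kernel of ∂_k) / (image of ∂_{k+1}):

  H_0: rank C_0 − rank ∂_1 = 8 − 6 = 2, and the invariant factors of ∂_1 are all 1, so H_0 ≅ Z^2.
  H_1: rank ker ∂_1 − rank ∂_2 = (13 − 6) − 6 = 1, and the invariant factors of ∂_2 are all 1, so H_1 ≅ Z.
  H_2: rank ker ∂_2 − rank ∂_3 = (6 − 6) − 0 = 0, and there is no ∂_3, so H_2 ≅ 0.

As a check, the Euler characteristic is 8 − 13 + 6 = 1, which agrees with 2 − 1 + 0 = 1.

Hence the Betti numbers are b_0 = 2, b_1 = 1, b_2 = 0.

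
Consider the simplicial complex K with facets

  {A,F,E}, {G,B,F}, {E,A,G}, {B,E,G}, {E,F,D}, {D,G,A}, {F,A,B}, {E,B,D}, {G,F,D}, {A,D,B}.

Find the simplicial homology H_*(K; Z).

H_0 ≅ Z,  H_1 ≅ Z/2,  H_2 = 0.

K has 6 vertices, 15 edges, 10 triangles.
rank ∂_0 = 0, rank ∂_1 = 5 ⇒ b_0 = 6 − 0 − 5 = 1; all invariant factors of ∂_1 are 1 so no torsion. So H_0 = Z.
rank ∂_1 = 5, rank ∂_2 = 10 ⇒ b_1 = 15 − 5 − 10 = 0; ∂_2 has invariant factor(s) [2] giving torsion. So H_1 = Z/2.
rank ∂_2 = 10, rank ∂_3 = 0 ⇒ b_2 = 10 − 10 − 0 = 0. So H_2 = 0.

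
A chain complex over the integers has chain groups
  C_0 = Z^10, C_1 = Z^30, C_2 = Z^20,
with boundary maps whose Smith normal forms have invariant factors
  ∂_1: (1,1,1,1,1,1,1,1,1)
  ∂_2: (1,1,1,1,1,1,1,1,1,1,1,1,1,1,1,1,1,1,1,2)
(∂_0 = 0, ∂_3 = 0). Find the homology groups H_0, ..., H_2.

H_0 = Z,  H_1 = Z ⊕ Z/2Z,  H_2 = 0.

H_0: b_0 = 10 − 0 − 9 = 1; torsion from ∂_1 factors > 1: none. So H_0 = Z.
H_1: b_1 = 30 − 9 − 20 = 1; torsion from ∂_2 factors > 1: [2]. So H_1 = Z ⊕ Z/2Z.
H_2: b_2 = 20 − 20 − 0 = 0; torsion from ∂_3 factors > 1: none. So H_2 = 0.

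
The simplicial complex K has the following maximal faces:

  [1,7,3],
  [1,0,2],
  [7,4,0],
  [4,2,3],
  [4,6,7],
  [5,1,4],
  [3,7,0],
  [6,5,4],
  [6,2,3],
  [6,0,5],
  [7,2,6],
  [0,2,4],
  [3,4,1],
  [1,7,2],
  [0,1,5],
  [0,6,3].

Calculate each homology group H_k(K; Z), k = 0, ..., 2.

H_0 ≅ Z,  H_1 ≅ Z^2,  H_2 ≅ Z.

Order the vertices as 0 < 1 < 2 < 3 < 4 < 5 < 6 < 7. Listing each simplex with vertices in this order, K has dimension 2 with simplices:

  0-simplices (8): [0], [1], [2], [3], [4], [5], [6], [7]
  1-simplices (24): (24 of them)
  2-simplices (16): [0,1,2], [0,1,5], [0,2,4], [0,3,6], [0,3,7], [0,4,7], [0,5,6], [1,2,7], [1,3,4], [1,3,7], [1,4,5], [2,3,4], [2,3,6], [2,6,7], [4,5,6], [4,6,7]

giving chain groups C_0 ≅ Z^8, C_1 ≅ Z^24, C_2 ≅ Z^16.

Boundary ∂_1: C_1 → C_0 sends each edge [p,q] (with p < q) to q − p. For instance
  ∂[1,5] = [5] − [1].
As a 8×24 matrix over Z this has rank 7, with invariant factors (1,1,1,1,1,1,1).

∂_2: C_2 → C_1 maps a triangle to the signed sum of its edges. For instance
  ∂[0,5,6] = [5,6] − [0,6] + [0,5],
  ∂[0,4,7] = [4,7] − [0,7] + [0,4].
The 24×16 boundary matrix has rank 15 and Smith normal form diag(1,1,1,1,1,1,1,1,1,1,1,1,1,1,1).

Computing H_k = (kernel of ∂_k) / (image of ∂_{k+1}):

  H_0: rank C_0 − rank ∂_1 = 8 − 7 = 1, and the invariant factors of ∂_1 are all 1, so H_0 = Z.
  H_1: rank ker ∂_1 − rank ∂_2 = (24 − 7) − 15 = 2, and the invariant factors of ∂_2 are all 1, so H_1 = Z^2.
  H_2: rank ker ∂_2 − rank ∂_3 = (16 − 15) − 0 = 1, and there is no ∂_3, so H_2 = Z.

As a check, the Euler characteristic is 8 − 24 + 16 = 0, which agrees with 1 − 2 + 1 = 0.
(K is a triangulation of the torus T^2.)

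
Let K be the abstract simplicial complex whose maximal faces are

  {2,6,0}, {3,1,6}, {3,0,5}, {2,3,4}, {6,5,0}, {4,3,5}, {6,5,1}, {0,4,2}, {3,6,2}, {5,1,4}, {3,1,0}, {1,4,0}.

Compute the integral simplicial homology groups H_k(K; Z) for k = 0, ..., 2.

We work with the vertex ordering 0 < 1 < 2 < 3 < 4 < 5 < 6. The simplices of K, each written with vertices in increasing order, are:

  0-simplices (7): [0], [1], [2], [3], [4], [5], [6]
  1-simplices (18): [0,1], [0,2], [0,3], [0,4], [0,5], [0,6], [1,3], [1,4], [1,5], [1,6], [2,3], [2,4], [2,6], [3,4], [3,5], [3,6], [4,5], [5,6]
  2-simplices (12): [0,1,3], [0,1,4], [0,2,4], [0,2,6], [0,3,5], [0,5,6], [1,3,6], [1,4,5], [1,5,6], [2,3,4], [2,3,6], [3,4,5]

Hence C_0 ≅ Z^7, C_1 ≅ Z^18, C_2 ≅ Z^12.

Boundary ∂_1: C_1 → C_0 maps an edge to its endpoints' difference, ∂[p,q] = q − p.
As a 7×18 matrix over Z this has rank 6, with invariant factors (1,1,1,1,1,1).

Boundary ∂_2: C_2 → C_1 maps a triangle to the signed sum of its edges. For instance
  ∂[0,3,5] = [3,5] − [0,5] + [0,3],
  ∂[2,3,6] = [3,6] − [2,6] + [2,3].
The resulting 18×12 matrix has rank 12, and its Smith normal form has invariant factors (1,1,1,1,1,1,1,1,1,1,1,2).

Reading off H_k = ker ∂_k / im ∂_{k+1}:

  H_0: rank C_0 − rank ∂_1 = 7 − 6 = 1, and the invariant factors of ∂_1 are all 1, so H_0 ≅ Z.
  H_1: rank ker ∂_1 − rank ∂_2 = (18 − 6) − 12 = 0, and ∂_2 has invariant factor 2 > 1, so H_1 ≅ Z/2Z.
  H_2: rank ker ∂_2 − rank ∂_3 = (12 − 12) − 0 = 0, and there is no ∂_3, so H_2 ≅ 0.

As a check, the Euler characteristic is 7 − 18 + 12 = 1, which agrees with 1 − 0 + 0 = 1.

H_0 = Z,  H_1 = Z/2Z,  H_2 = 0.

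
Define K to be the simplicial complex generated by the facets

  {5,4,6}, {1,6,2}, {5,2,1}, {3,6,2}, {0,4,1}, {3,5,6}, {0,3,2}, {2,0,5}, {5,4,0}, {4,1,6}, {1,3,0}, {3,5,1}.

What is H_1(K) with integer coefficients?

We work with the vertex ordering 0 < 1 < 2 < 3 < 4 < 5 < 6. The simplices of K, each written with vertices in increasing order, are:

  0-simplices (7): [0], [1], [2], [3], [4], [5], [6]
  1-simplices (18): [0,1], [0,2], [0,3], [0,4], [0,5], [1,2], [1,3], [1,4], [1,5], [1,6], [2,3], [2,5], [2,6], [3,5], [3,6], [4,5], [4,6], [5,6]
  2-simplices (12): [0,1,3], [0,1,4], [0,2,3], [0,2,5], [0,4,5], [1,2,5], [1,2,6], [1,3,5], [1,4,6], [2,3,6], [3,5,6], [4,5,6]

Hence C_0 ≅ Z^7, C_1 ≅ Z^18, C_2 ≅ Z^12.

∂_1: C_1 → C_0 is given by ∂[p,q] = [q] − [p].
As a 7×18 matrix over Z this has rank 6, with invariant factors (1,1,1,1,1,1).

The boundary map ∂_2: C_2 → C_1 sends each 2-simplex [p,q,r] to [q,r] − [p,r] + [p,q]. For instance
  ∂[0,1,4] = [1,4] − [0,4] + [0,1],
  ∂[4,5,6] = [5,6] − [4,6] + [4,5].
This gives a 18×12 integer matrix of rank 12; reducing to Smith normal form yields diagonal entries (1,1,1,1,1,1,1,1,1,1,1,2).

Now H_k = ker ∂_k / im ∂_{k+1}, so:

  H_1: rank ker ∂_1 − rank ∂_2 = (18 − 6) − 12 = 0, and ∂_2 has invariant factor 2 > 1, so H_1 = Z/2Z.

H_1 ≅ Z/2Z.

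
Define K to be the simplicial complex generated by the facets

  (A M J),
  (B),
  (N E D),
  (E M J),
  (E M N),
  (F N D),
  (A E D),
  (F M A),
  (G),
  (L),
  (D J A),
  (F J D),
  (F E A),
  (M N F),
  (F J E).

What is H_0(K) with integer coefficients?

Order the vertices as A < B < D < E < F < G < J < L < M < N. Listing each simplex with vertices in this order, K has dimension 2 with simplices:

  0-simplices (10): A, B, D, E, F, G, J, L, M, N
  1-simplices (18): AD, AE, AF, AJ, AM, DE, DF, DJ, DN, EF, EJ, EM, EN, FJ, FM, FN, JM, MN
  2-simplices (12): ADE, ADJ, AEF, AFM, AJM, DEN, DFJ, DFN, EFJ, EJM, EMN, FMN

so the chain groups are C_0 ≅ Z^10, C_1 ≅ Z^18, C_2 ≅ Z^12.

The boundary map ∂_1: C_1 → C_0 is given by ∂[p,q] = [q] − [p]. For instance
  ∂EN = N − E.
This gives a 10×18 integer matrix of rank 6; reducing to Smith normal form yields diagonal entries (1,1,1,1,1,1).

∂_2: C_2 → C_1 sends each 2-simplex [p,q,r] to [q,r] − [p,r] + [p,q]. For instance
  ∂ADJ = DJ − AJ + AD,
  ∂EFJ = FJ − EJ + EF.
The resulting 18×12 matrix has rank 12, and its Smith normal form has invariant factors (1,1,1,1,1,1,1,1,1,1,1,2).

Computing H_k = (kernel of ∂_k) / (image of ∂_{k+1}):

  H_0: rank C_0 − rank ∂_1 = 10 − 6 = 4, and the invariant factors of ∂_1 are all 1, so H_0 = Z^4.

(K is a triangulation of the disjoint union of the real projective plane RP^2 and a set of 3 points.)

H_0 = Z^4.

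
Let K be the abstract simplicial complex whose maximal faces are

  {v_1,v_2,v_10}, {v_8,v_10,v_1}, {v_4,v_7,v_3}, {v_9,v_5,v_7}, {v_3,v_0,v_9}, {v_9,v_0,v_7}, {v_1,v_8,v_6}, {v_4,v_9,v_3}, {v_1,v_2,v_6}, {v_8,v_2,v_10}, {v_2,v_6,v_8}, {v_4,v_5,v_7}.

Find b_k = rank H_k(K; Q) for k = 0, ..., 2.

b_0 = 2, b_1 = 1, b_2 = 1.

Fix the vertex order v_0 < v_1 < v_2 < v_3 < v_4 < v_5 < v_6 < v_7 < v_8 < v_9 < v_10 and write every simplex with vertices in increasing order. Then dim K = 2 and the simplices of K are:

  0-simplices (11): [v_0], [v_1], [v_2], [v_3], [v_4], [v_5], [v_6], [v_7], [v_8], [v_9], [v_10]
  1-simplices (21): (21 of them)
  2-simplices (12): (12 of them)

Hence C_0 ≅ Z^11, C_1 ≅ Z^21, C_2 ≅ Z^12.

Boundary ∂_1: C_1 → C_0 sends each edge [p,q] (with p < q) to q − p. For instance
  ∂[v_7,v_9] = [v_9] − [v_7].
The resulting 11×21 matrix has rank 9, and its Smith normal form has invariant factors (1,1,1,1,1,1,1,1,1).

∂_2: C_2 → C_1 maps a triangle to the signed sum of its edges. For instance
  ∂[v_1,v_2,v_10] = [v_2,v_10] − [v_1,v_10] + [v_1,v_2],
  ∂[v_0,v_3,v_9] = [v_3,v_9] − [v_0,v_9] + [v_0,v_3].
As a 21×12 matrix over Z this has rank 11, with invariant factors (1,1,1,1,1,1,1,1,1,1,1).

From H_k ≅ ker(∂_k) / im(∂_{k+1}) we obtain:

  H_0: rank C_0 − rank ∂_1 = 11 − 9 = 2, and the invariant factors of ∂_1 are all 1, so H_0 = Z^2.
  H_1: rank ker ∂_1 − rank ∂_2 = (21 − 9) − 11 = 1, and the invariant factors of ∂_2 are all 1, so H_1 = Z.
  H_2: rank ker ∂_2 − rank ∂_3 = (12 − 11) − 0 = 1, and there is no ∂_3, so H_2 = Z.

(K is a triangulation of the disjoint union of the 2-sphere S^2 and the cylinder S^1 x I.)

Hence the Betti numbers are b_0 = 2, b_1 = 1, b_2 = 1.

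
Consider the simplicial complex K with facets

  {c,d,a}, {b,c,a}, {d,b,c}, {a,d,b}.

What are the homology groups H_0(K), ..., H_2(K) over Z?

H_0 = Z,  H_1 = 0,  H_2 = Z.

We work with the vertex ordering a < b < c < d. The simplices of K, each written with vertices in increasing order, are:

  0-simplices (4): a, b, c, d
  1-simplices (6): ab, ac, ad, bc, bd, cd
  2-simplices (4): abc, abd, acd, bcd

so the chain groups are C_0 ≅ Z^4, C_1 ≅ Z^6, C_2 ≅ Z^4.

Boundary ∂_1: C_1 → C_0 is given by ∂[p,q] = [q] − [p].
As a 4×6 matrix over Z this has rank 3, with invariant factors (1,1,1).

∂_2: C_2 → C_1 maps a triangle to the signed sum of its edges. For instance
  ∂acd = cd − ad + ac,
  ∂abc = bc − ac + ab.
The resulting 6×4 matrix has rank 3, and its Smith normal form has invariant factors (1,1,1).

From H_k ≅ ker(∂_k) / im(∂_{k+1}) we obtain:

  H_0: rank C_0 − rank ∂_1 = 4 − 3 = 1, and the invariant factors of ∂_1 are all 1, so H_0 = Z.
  H_1: rank ker ∂_1 − rank ∂_2 = (6 − 3) − 3 = 0, and the invariant factors of ∂_2 are all 1, so H_1 = 0.
  H_2: rank ker ∂_2 − rank ∂_3 = (4 − 3) − 0 = 1, and there is no ∂_3, so H_2 = Z.

(K is a triangulation of the 2-sphere S^2.)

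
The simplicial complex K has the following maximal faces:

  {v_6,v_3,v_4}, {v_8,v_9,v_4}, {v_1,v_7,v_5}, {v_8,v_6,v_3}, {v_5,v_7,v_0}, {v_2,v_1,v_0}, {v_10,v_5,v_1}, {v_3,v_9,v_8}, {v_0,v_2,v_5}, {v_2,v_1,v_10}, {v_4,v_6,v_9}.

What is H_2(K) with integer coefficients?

H_2 ≅ 0.

We work with the vertex ordering v_0 < v_1 < v_2 < v_3 < v_4 < v_5 < v_6 < v_7 < v_8 < v_9 < v_10. The simplices of K, each written with vertices in increasing order, are:

  0-simplices (11): [v_0], [v_1], [v_2], [v_3], [v_4], [v_5], [v_6], [v_7], [v_8], [v_9], [v_10]
  1-simplices (22): (22 of them)
  2-simplices (11): (11 of them)

Hence C_0 ≅ Z^11, C_1 ≅ Z^22, C_2 ≅ Z^11.

The boundary map ∂_1: C_1 → C_0 maps an edge to its endpoints' difference, ∂[p,q] = q − p.
This gives a 11×22 integer matrix of rank 9; reducing to Smith normal form yields diagonal entries (1,1,1,1,1,1,1,1,1).

Boundary ∂_2: C_2 → C_1 maps a triangle to the signed sum of its edges. For instance
  ∂[v_4,v_6,v_9] = [v_6,v_9] − [v_4,v_9] + [v_4,v_6],
  ∂[v_3,v_4,v_6] = [v_4,v_6] − [v_3,v_6] + [v_3,v_4].
The resulting 22×11 matrix has rank 11, and its Smith normal form has invariant factors (1,1,1,1,1,1,1,1,1,1,1).

Computing H_k = (kernel of ∂_k) / (image of ∂_{k+1}):

  H_2: rank ker ∂_2 − rank ∂_3 = (11 − 11) − 0 = 0, and there is no ∂_3, so H_2 = 0.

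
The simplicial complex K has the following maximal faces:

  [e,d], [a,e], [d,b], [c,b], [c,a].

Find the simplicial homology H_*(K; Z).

H_0 = Z,  H_1 = Z.

We work with the vertex ordering a < b < c < d < e. The simplices of K, each written with vertices in increasing order, are:

  0-simplices (5): a, b, c, d, e
  1-simplices (5): ac, ae, bc, bd, de

Hence C_0 ≅ Z^5, C_1 ≅ Z^5.

∂_1: C_1 → C_0 sends each edge [p,q] (with p < q) to q − p. For instance
  ∂ac = c − a.
The resulting 5×5 matrix has rank 4, and its Smith normal form has invariant factors (1,1,1,1).

Computing H_k = (kernel of ∂_k) / (image of ∂_{k+1}):

  H_0: rank C_0 − rank ∂_1 = 5 − 4 = 1, and the invariant factors of ∂_1 are all 1, so H_0 ≅ Z.
  H_1: rank ker ∂_1 − rank ∂_2 = (5 − 4) − 0 = 1, and there is no ∂_2, so H_1 ≅ Z.

(K is a triangulation of the circle S^1.)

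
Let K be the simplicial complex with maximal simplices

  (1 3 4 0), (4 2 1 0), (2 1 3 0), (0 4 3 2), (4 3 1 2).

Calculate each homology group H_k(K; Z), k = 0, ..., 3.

H_0 = Z,  H_1 = 0,  H_2 = 0,  H_3 = Z.

Order the vertices as 0 < 1 < 2 < 3 < 4. Listing each simplex with vertices in this order, K has dimension 3 with simplices:

  0-simplices (5): [0], [1], [2], [3], [4]
  1-simplices (10): [0,1], [0,2], [0,3], [0,4], [1,2], [1,3], [1,4], [2,3], [2,4], [3,4]
  2-simplices (10): [0,1,2], [0,1,3], [0,1,4], [0,2,3], [0,2,4], [0,3,4], [1,2,3], [1,2,4], [1,3,4], [2,3,4]
  3-simplices (5): [0,1,2,3], [0,1,2,4], [0,1,3,4], [0,2,3,4], [1,2,3,4]

giving chain groups C_0 ≅ Z^5, C_1 ≅ Z^10, C_2 ≅ Z^10, C_3 ≅ Z^5.

Boundary ∂_1: C_1 → C_0 is given by ∂[p,q] = [q] − [p].
As a 5×10 matrix over Z this has rank 4, with invariant factors (1,1,1,1).

∂_2: C_2 → C_1 acts by ∂[p,q,r] = [q,r] − [p,r] + [p,q]. For instance
  ∂[1,3,4] = [3,4] − [1,4] + [1,3],
  ∂[0,1,4] = [1,4] − [0,4] + [0,1].
The 10×10 boundary matrix has rank 6 and Smith normal form diag(1,1,1,1,1,1).

The boundary map ∂_3: C_3 → C_2 sends each 3-simplex σ to the alternating sum Σ_i (−1)^i (σ with its i-th vertex removed). For instance
  ∂[0,1,2,3] = [1,2,3] − [0,2,3] + [0,1,3] − [0,1,2],
  ∂[0,1,2,4] = [1,2,4] − [0,2,4] + [0,1,4] − [0,1,2].
As a 10×5 matrix over Z this has rank 4, with invariant factors (1,1,1,1).

Now H_k = ker ∂_k / im ∂_{k+1}, so:

  H_0: rank C_0 − rank ∂_1 = 5 − 4 = 1, and the invariant factors of ∂_1 are all 1, so H_0 ≅ Z.
  H_1: rank ker ∂_1 − rank ∂_2 = (10 − 4) − 6 = 0, and the invariant factors of ∂_2 are all 1, so H_1 ≅ 0.
  H_2: rank ker ∂_2 − rank ∂_3 = (10 − 6) − 4 = 0, and the invariant factors of ∂_3 are all 1, so H_2 ≅ 0.
  H_3: rank ker ∂_3 − rank ∂_4 = (5 − 4) − 0 = 1, and there is no ∂_4, so H_3 ≅ Z.

As a check, the Euler characteristic is 5 − 10 + 10 − 5 = 0, which agrees with 1 − 0 + 0 − 1 = 0.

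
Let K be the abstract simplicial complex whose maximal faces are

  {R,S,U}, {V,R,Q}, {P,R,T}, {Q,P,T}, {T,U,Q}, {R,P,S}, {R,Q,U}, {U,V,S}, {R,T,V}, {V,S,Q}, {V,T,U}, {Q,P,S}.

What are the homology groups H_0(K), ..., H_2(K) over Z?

We work with the vertex ordering P < Q < R < S < T < U < V. The simplices of K, each written with vertices in increasing order, are:

  0-simplices (7): P, Q, R, S, T, U, V
  1-simplices (18): PQ, PR, PS, PT, QR, QS, QT, QU, QV, RS, RT, RU, RV, SU, SV, TU, TV, UV
  2-simplices (12): PQS, PQT, PRS, PRT, QRU, QRV, QSV, QTU, RSU, RTV, SUV, TUV

so the chain groups are C_0 ≅ Z^7, C_1 ≅ Z^18, C_2 ≅ Z^12.

The boundary map ∂_1: C_1 → C_0 sends each edge [p,q] (with p < q) to q − p. For instance
  ∂PT = T − P.
The resulting 7×18 matrix has rank 6, and its Smith normal form has invariant factors (1,1,1,1,1,1).

Boundary ∂_2: C_2 → C_1 acts by ∂[p,q,r] = [q,r] − [p,r] + [p,q]. For instance
  ∂PQT = QT − PT + PQ,
  ∂QSV = SV − QV + QS.
This gives a 18×12 integer matrix of rank 12; reducing to Smith normal form yields diagonal entries (1,1,1,1,1,1,1,1,1,1,1,2).

Computing H_k = (kernel of ∂_k) / (image of ∂_{k+1}):

  H_0: rank C_0 − rank ∂_1 = 7 − 6 = 1, and the invariant factors of ∂_1 are all 1, so H_0 ≅ Z.
  H_1: rank ker ∂_1 − rank ∂_2 = (18 − 6) − 12 = 0, and ∂_2 has invariant factor 2 > 1, so H_1 ≅ Z/2.
  H_2: rank ker ∂_2 − rank ∂_3 = (12 − 12) − 0 = 0, and there is no ∂_3, so H_2 ≅ 0.

H_0 ≅ Z,  H_1 ≅ Z/2,  H_2 = 0.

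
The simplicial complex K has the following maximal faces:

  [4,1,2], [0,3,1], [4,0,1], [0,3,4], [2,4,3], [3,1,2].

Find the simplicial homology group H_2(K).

Order the vertices as 0 < 1 < 2 < 3 < 4. Listing each simplex with vertices in this order, K has dimension 2 with simplices:

  0-simplices (5): [0], [1], [2], [3], [4]
  1-simplices (9): [0,1], [0,3], [0,4], [1,2], [1,3], [1,4], [2,3], [2,4], [3,4]
  2-simplices (6): [0,1,3], [0,1,4], [0,3,4], [1,2,3], [1,2,4], [2,3,4]

so the chain groups are C_0 ≅ Z^5, C_1 ≅ Z^9, C_2 ≅ Z^6.

The boundary map ∂_1: C_1 → C_0 sends each edge [p,q] (with p < q) to q − p. For instance
  ∂[3,4] = [4] − [3].
This gives a 5×9 integer matrix of rank 4; reducing to Smith normal form yields diagonal entries (1,1,1,1).

The boundary map ∂_2: C_2 → C_1 maps a triangle to the signed sum of its edges. For instance
  ∂[2,3,4] = [3,4] − [2,4] + [2,3],
  ∂[0,3,4] = [3,4] − [0,4] + [0,3].
As a 9×6 matrix over Z this has rank 5, with invariant factors (1,1,1,1,1).

From H_k ≅ ker(∂_k) / im(∂_{k+1}) we obtain:

  H_2: rank ker ∂_2 − rank ∂_3 = (6 − 5) − 0 = 1, and there is no ∂_3, so H_2 ≅ Z.

(K is a triangulation of the 2-sphere S^2.)

H_2 = Z.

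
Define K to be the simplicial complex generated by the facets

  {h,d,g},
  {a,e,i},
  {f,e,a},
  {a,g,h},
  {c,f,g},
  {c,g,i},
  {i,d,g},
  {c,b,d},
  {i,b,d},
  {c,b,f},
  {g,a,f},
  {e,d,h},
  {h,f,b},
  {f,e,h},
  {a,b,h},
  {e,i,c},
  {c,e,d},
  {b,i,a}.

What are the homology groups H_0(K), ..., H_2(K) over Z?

H_0 = Z,  H_1 = Z ⊕ Z/2Z,  H_2 = 0.

Order the vertices as a < b < c < d < e < f < g < h < i. Listing each simplex with vertices in this order, K has dimension 2 with simplices:

  0-simplices (9): a, b, c, d, e, f, g, h, i
  1-simplices (27): ab, ae, af, ag, ah, ai, bc, bd, bf, bh, bi, cd, ce, cf, cg, ci, de, dg, dh, di, ef, eh, ei, fg, fh, gh, gi
  2-simplices (18): abh, abi, aef, aei, afg, agh, bcd, bcf, bdi, bfh, cde, cei, cfg, cgi, deh, dgh, dgi, efh

so the chain groups are C_0 ≅ Z^9, C_1 ≅ Z^27, C_2 ≅ Z^18.

The boundary map ∂_1: C_1 → C_0 sends each edge [p,q] (with p < q) to q − p.
The 9×27 boundary matrix has rank 8 and Smith normal form diag(1,1,1,1,1,1,1,1).

∂_2: C_2 → C_1 acts by ∂[p,q,r] = [q,r] − [p,r] + [p,q]. For instance
  ∂deh = eh − dh + de,
  ∂aei = ei − ai + ae.
As a 27×18 matrix over Z this has rank 18, with invariant factors (1,1,1,1,1,1,1,1,1,1,1,1,1,1,1,1,1,2).

Computing H_k = (kernel of ∂_k) / (image of ∂_{k+1}):

  H_0: rank C_0 − rank ∂_1 = 9 − 8 = 1, and the invariant factors of ∂_1 are all 1, so H_0 = Z.
  H_1: rank ker ∂_1 − rank ∂_2 = (27 − 8) − 18 = 1, and ∂_2 has invariant factor 2 > 1, so H_1 = Z ⊕ Z/2Z.
  H_2: rank ker ∂_2 − rank ∂_3 = (18 − 18) − 0 = 0, and there is no ∂_3, so H_2 = 0.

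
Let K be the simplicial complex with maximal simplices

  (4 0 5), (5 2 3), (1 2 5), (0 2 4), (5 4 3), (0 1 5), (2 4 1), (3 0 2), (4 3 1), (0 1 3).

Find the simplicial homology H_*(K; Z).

Order the vertices as 0 < 1 < 2 < 3 < 4 < 5. Listing each simplex with vertices in this order, K has dimension 2 with simplices:

  0-simplices (6): [0], [1], [2], [3], [4], [5]
  1-simplices (15): [0,1], [0,2], [0,3], [0,4], [0,5], [1,2], [1,3], [1,4], [1,5], [2,3], [2,4], [2,5], [3,4], [3,5], [4,5]
  2-simplices (10): [0,1,3], [0,1,5], [0,2,3], [0,2,4], [0,4,5], [1,2,4], [1,2,5], [1,3,4], [2,3,5], [3,4,5]

Hence C_0 ≅ Z^6, C_1 ≅ Z^15, C_2 ≅ Z^10.

∂_1: C_1 → C_0 sends each edge [p,q] (with p < q) to q − p. For instance
  ∂[0,4] = [4] − [0].
This gives a 6×15 integer matrix of rank 5; reducing to Smith normal form yields diagonal entries (1,1,1,1,1).

The boundary map ∂_2: C_2 → C_1 maps a triangle to the signed sum of its edges. For instance
  ∂[0,1,3] = [1,3] − [0,3] + [0,1],
  ∂[0,2,3] = [2,3] − [0,3] + [0,2].
The resulting 15×10 matrix has rank 10, and its Smith normal form has invariant factors (1,1,1,1,1,1,1,1,1,2).

Now H_k = ker ∂_k / im ∂_{k+1}, so:

  H_0: rank C_0 − rank ∂_1 = 6 − 5 = 1, and the invariant factors of ∂_1 are all 1, so H_0 ≅ Z.
  H_1: rank ker ∂_1 − rank ∂_2 = (15 − 5) − 10 = 0, and ∂_2 has invariant factor 2 > 1, so H_1 ≅ Z/2.
  H_2: rank ker ∂_2 − rank ∂_3 = (10 − 10) − 0 = 0, and there is no ∂_3, so H_2 ≅ 0.

(K is a triangulation of the real projective plane RP^2.)

H_0 ≅ Z,  H_1 ≅ Z/2,  H_2 = 0.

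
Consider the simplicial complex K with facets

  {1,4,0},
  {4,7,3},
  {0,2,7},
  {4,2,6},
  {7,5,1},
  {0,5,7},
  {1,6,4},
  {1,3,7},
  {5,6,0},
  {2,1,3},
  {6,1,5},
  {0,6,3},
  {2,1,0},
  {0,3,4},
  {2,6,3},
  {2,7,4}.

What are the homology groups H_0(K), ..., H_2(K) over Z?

H_0 ≅ Z,  H_1 ≅ Z^2,  H_2 ≅ Z.

We work with the vertex ordering 0 < 1 < 2 < 3 < 4 < 5 < 6 < 7. The simplices of K, each written with vertices in increasing order, are:

  0-simplices (8): [0], [1], [2], [3], [4], [5], [6], [7]
  1-simplices (24): (24 of them)
  2-simplices (16): [0,1,2], [0,1,4], [0,2,7], [0,3,4], [0,3,6], [0,5,6], [0,5,7], [1,2,3], [1,3,7], [1,4,6], [1,5,6], [1,5,7], [2,3,6], [2,4,6], [2,4,7], [3,4,7]

giving chain groups C_0 ≅ Z^8, C_1 ≅ Z^24, C_2 ≅ Z^16.

Boundary ∂_1: C_1 → C_0 sends each edge [p,q] (with p < q) to q − p. For instance
  ∂[2,4] = [4] − [2].
The 8×24 boundary matrix has rank 7 and Smith normal form diag(1,1,1,1,1,1,1).

∂_2: C_2 → C_1 acts by ∂[p,q,r] = [q,r] − [p,r] + [p,q]. For instance
  ∂[0,5,7] = [5,7] − [0,7] + [0,5],
  ∂[2,3,6] = [3,6] − [2,6] + [2,3].
The resulting 24×16 matrix has rank 15, and its Smith normal form has invariant factors (1,1,1,1,1,1,1,1,1,1,1,1,1,1,1).

Computing H_k = (kernel of ∂_k) / (image of ∂_{k+1}):

  H_0: rank C_0 − rank ∂_1 = 8 − 7 = 1, and the invariant factors of ∂_1 are all 1, so H_0 ≅ Z.
  H_1: rank ker ∂_1 − rank ∂_2 = (24 − 7) − 15 = 2, and the invariant factors of ∂_2 are all 1, so H_1 ≅ Z^2.
  H_2: rank ker ∂_2 − rank ∂_3 = (16 − 15) − 0 = 1, and there is no ∂_3, so H_2 ≅ Z.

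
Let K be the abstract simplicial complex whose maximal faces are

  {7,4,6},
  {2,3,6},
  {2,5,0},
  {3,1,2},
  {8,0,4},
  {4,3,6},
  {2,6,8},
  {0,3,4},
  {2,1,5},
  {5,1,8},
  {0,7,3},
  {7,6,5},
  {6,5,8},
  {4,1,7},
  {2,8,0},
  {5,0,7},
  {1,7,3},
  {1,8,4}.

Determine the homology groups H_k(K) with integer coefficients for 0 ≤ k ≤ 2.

We work with the vertex ordering 0 < 1 < 2 < 3 < 4 < 5 < 6 < 7 < 8. The simplices of K, each written with vertices in increasing order, are:

  0-simplices (9): [0], [1], [2], [3], [4], [5], [6], [7], [8]
  1-simplices (27): (27 of them)
  2-simplices (18): [0,2,5], [0,2,8], [0,3,4], [0,3,7], [0,4,8], [0,5,7], [1,2,3], [1,2,5], [1,3,7], [1,4,7], [1,4,8], [1,5,8], [2,3,6], [2,6,8], [3,4,6], [4,6,7], [5,6,7], [5,6,8]

Hence C_0 ≅ Z^9, C_1 ≅ Z^27, C_2 ≅ Z^18.

∂_1: C_1 → C_0 maps an edge to its endpoints' difference, ∂[p,q] = q − p.
The 9×27 boundary matrix has rank 8 and Smith normal form diag(1,1,1,1,1,1,1,1).

Boundary ∂_2: C_2 → C_1 maps a triangle to the signed sum of its edges. For instance
  ∂[4,6,7] = [6,7] − [4,7] + [4,6],
  ∂[0,5,7] = [5,7] − [0,7] + [0,5].
This gives a 27×18 integer matrix of rank 18; reducing to Smith normal form yields diagonal entries (1,1,1,1,1,1,1,1,1,1,1,1,1,1,1,1,1,2).

From H_k ≅ ker(∂_k) / im(∂_{k+1}) we obtain:

  H_0: rank C_0 − rank ∂_1 = 9 − 8 = 1, and the invariant factors of ∂_1 are all 1, so H_0 ≅ Z.
  H_1: rank ker ∂_1 − rank ∂_2 = (27 − 8) − 18 = 1, and ∂_2 has invariant factor 2 > 1, so H_1 ≅ Z ⊕ Z/2.
  H_2: rank ker ∂_2 − rank ∂_3 = (18 − 18) − 0 = 0, and there is no ∂_3, so H_2 ≅ 0.

As a check, the Euler characteristic is 9 − 27 + 18 = 0, which agrees with 1 − 1 + 0 = 0.
(K is a triangulation of the Klein bottle.)

H_0 ≅ Z,  H_1 ≅ Z ⊕ Z/2,  H_2 = 0.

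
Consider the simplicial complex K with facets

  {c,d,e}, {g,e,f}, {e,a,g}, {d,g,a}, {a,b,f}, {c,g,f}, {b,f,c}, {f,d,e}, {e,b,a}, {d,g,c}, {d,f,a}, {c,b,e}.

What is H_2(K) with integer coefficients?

H_2 = 0.

Take the total order a < b < c < d < e < f < g on the vertex set. Then K (dimension 2) consists of the simplices:

  0-simplices (7): a, b, c, d, e, f, g
  1-simplices (18): ab, ad, ae, af, ag, bc, be, bf, cd, ce, cf, cg, de, df, dg, ef, eg, fg
  2-simplices (12): abe, abf, adf, adg, aeg, bce, bcf, cde, cdg, cfg, def, efg

so the chain groups are C_0 ≅ Z^7, C_1 ≅ Z^18, C_2 ≅ Z^12.

The boundary map ∂_1: C_1 → C_0 sends each edge [p,q] (with p < q) to q − p. For instance
  ∂be = e − b.
As a 7×18 matrix over Z this has rank 6, with invariant factors (1,1,1,1,1,1).

∂_2: C_2 → C_1 sends each 2-simplex [p,q,r] to [q,r] − [p,r] + [p,q]. For instance
  ∂abf = bf − af + ab,
  ∂bce = ce − be + bc.
The 18×12 boundary matrix has rank 12 and Smith normal form diag(1,1,1,1,1,1,1,1,1,1,1,2).

From H_k ≅ ker(∂_k) / im(∂_{k+1}) we obtain:

  H_2: rank ker ∂_2 − rank ∂_3 = (12 − 12) − 0 = 0, and there is no ∂_3, so H_2 ≅ 0.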